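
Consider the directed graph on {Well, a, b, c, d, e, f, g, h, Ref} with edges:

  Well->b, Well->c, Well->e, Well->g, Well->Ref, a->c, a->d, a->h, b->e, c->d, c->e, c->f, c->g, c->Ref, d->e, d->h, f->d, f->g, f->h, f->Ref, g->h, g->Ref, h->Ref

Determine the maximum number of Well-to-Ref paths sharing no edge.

Assign every edge capacity 1; by Menger, the answer equals the max flow.
Path Well→Ref (+1); total 1.
Path Well→c→Ref (+1); total 2.
Path Well→g→Ref (+1); total 3.
No residual Well→Ref path; max flow = 3.
Certifying cut of size 3: {Well→Ref, Well→c, Well→g}.

3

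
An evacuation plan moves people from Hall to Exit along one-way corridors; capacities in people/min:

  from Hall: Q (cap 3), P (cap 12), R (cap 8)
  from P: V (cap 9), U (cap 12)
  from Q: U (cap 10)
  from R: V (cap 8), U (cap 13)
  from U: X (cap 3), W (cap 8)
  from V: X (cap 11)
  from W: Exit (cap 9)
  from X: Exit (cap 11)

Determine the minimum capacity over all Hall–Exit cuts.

19

Augment Hall→P→U→W→Exit: bottleneck 8, flow now 8.
Augment Hall→P→U→X→Exit: bottleneck 3, flow now 11.
Augment Hall→P→V→X→Exit: bottleneck 1, flow now 12.
Augment Hall→R→V→X→Exit: bottleneck 7, flow now 19.
No augmenting path remains; maximum flow = 19.
By max-flow min-cut, the minimum cut capacity equals the max flow.
In the residual graph, reachable from Hall: {Hall, P, Q, R, U, V, X}.
Min-cut edges: U→W (8), X→Exit (11); capacity 8 + 11 = 19.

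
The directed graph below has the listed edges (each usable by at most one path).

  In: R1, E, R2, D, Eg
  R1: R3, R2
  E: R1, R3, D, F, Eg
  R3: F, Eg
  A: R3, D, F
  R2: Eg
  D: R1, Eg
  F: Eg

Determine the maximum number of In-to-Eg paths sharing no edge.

Assign every edge capacity 1; by Menger, the answer equals the max flow.
Path In→Eg (+1); total 1.
Path In→E→Eg (+1); total 2.
Path In→R2→Eg (+1); total 3.
Path In→D→Eg (+1); total 4.
Path In→R1→R3→Eg (+1); total 5.
No residual In→Eg path; max flow = 5.
Certifying cut of size 5: {In→D, In→E, In→Eg, In→R1, In→R2}.

5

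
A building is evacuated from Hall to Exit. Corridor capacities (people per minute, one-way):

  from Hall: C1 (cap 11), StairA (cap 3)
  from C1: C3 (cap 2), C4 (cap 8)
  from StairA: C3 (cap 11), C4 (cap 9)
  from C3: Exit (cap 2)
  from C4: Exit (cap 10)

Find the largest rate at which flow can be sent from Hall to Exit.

12

Augment Hall→C1→C3→Exit: bottleneck 2, flow now 2.
Augment Hall→C1→C4→Exit: bottleneck 8, flow now 10.
Augment Hall→StairA→C4→Exit: bottleneck 2, flow now 12.
No augmenting path remains; maximum flow = 12.
In the residual graph, reachable from Hall: {Hall, C1, StairA, C3, C4}.
Min-cut edges: C3→Exit (2), C4→Exit (10); capacity 2 + 10 = 12.
This cut is saturated, so no flow can exceed 12.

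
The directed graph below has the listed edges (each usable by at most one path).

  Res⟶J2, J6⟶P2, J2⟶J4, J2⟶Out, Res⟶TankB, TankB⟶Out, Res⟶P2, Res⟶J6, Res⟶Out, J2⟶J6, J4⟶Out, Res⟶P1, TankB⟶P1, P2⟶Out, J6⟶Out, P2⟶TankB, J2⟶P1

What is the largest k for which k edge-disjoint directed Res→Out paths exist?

Assign every edge capacity 1; by Menger, the answer equals the max flow.
Path Res→Out (+1); total 1.
Path Res→P2→Out (+1); total 2.
Path Res→TankB→Out (+1); total 3.
Path Res→J2→Out (+1); total 4.
Path Res→J6→Out (+1); total 5.
No residual Res→Out path; max flow = 5.
Certifying cut of size 5: {Res→J2, Res→J6, Res→Out, Res→P2, Res→TankB}.

5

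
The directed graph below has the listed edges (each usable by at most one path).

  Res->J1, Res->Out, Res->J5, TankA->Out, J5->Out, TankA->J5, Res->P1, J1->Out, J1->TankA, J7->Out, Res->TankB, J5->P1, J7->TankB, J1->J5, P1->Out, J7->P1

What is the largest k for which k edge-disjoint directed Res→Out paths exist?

Assign every edge capacity 1; by Menger, the answer equals the max flow.
Path Res→Out (+1); total 1.
Path Res→J1→Out (+1); total 2.
Path Res→J5→Out (+1); total 3.
Path Res→P1→Out (+1); total 4.
No residual Res→Out path; max flow = 4.
Certifying cut of size 4: {Res→J1, Res→J5, Res→Out, Res→P1}.

4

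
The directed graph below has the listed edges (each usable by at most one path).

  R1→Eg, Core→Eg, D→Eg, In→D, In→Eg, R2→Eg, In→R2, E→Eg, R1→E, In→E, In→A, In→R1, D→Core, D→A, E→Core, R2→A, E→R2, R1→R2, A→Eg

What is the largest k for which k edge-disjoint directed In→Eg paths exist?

Assign every edge capacity 1; by Menger, the answer equals the max flow.
Path In→Eg (+1); total 1.
Path In→R1→Eg (+1); total 2.
Path In→E→Eg (+1); total 3.
Path In→R2→Eg (+1); total 4.
Path In→D→Eg (+1); total 5.
Path In→A→Eg (+1); total 6.
No residual In→Eg path; max flow = 6.
Certifying cut of size 6: {In→A, In→D, In→E, In→Eg, In→R1, In→R2}.

6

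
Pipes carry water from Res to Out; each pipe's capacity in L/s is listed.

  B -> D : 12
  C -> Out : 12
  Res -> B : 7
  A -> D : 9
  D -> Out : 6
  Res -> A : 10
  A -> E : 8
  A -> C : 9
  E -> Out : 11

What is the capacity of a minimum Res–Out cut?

16

Augment Res→A→C→Out: bottleneck 9, flow now 9.
Augment Res→A→D→Out: bottleneck 1, flow now 10.
Augment Res→B→D→Out: bottleneck 5, flow now 15.
Augment Res→B→D→A→E→Out: bottleneck 1, flow now 16. (uses reverse residual edge)
No augmenting path remains; maximum flow = 16.
By max-flow min-cut, the minimum cut capacity equals the max flow.
In the residual graph, reachable from Res: {Res, B, D}.
Min-cut edges: Res→A (10), D→Out (6); capacity 10 + 6 = 16.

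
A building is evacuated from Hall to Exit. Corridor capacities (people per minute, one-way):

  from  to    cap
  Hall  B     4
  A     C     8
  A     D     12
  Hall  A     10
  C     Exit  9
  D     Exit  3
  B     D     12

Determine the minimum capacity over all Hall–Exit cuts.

Augment Hall→A→C→Exit: bottleneck 8, flow now 8.
Augment Hall→A→D→Exit: bottleneck 2, flow now 10.
Augment Hall→B→D→Exit: bottleneck 1, flow now 11.
No augmenting path remains; maximum flow = 11.
By max-flow min-cut, the minimum cut capacity equals the max flow.
In the residual graph, reachable from Hall: {Hall, A, B, D}.
Min-cut edges: A→C (8), D→Exit (3); capacity 8 + 3 = 11.

11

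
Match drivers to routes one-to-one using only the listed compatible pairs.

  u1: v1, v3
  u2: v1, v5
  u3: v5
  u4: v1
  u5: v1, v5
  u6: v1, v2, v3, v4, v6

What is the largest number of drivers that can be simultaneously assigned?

Unit-capacity flow: source→left, listed edges, right→sink; max matching = max flow.
Augmenting path u1→v1 (+1); matched 1.
Augmenting path u2→v5 (+1); matched 2.
Augmenting path u6→v2 (+1); matched 3.
Augmenting path u4→v1→u1→v3 (+1); matched 4.
No augmenting path remains; maximum matching = 4.
König certificate: {u1, u6, v1, v5} is a vertex cover of size 4 (every listed pair touches it), so no matching can be larger.

4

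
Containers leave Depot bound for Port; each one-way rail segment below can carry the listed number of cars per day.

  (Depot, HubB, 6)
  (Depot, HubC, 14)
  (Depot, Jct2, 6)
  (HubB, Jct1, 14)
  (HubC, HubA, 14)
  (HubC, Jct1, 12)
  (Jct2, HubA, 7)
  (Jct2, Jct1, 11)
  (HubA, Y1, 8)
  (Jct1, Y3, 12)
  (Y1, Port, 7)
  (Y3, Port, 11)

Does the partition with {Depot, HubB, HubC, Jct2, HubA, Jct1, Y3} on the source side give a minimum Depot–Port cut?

No — its capacity is 19, but the minimum cut has capacity 18.

Given cut capacity: 8 + 11 = 19.
Augment Depot→HubB→Jct1→Y3→Port: bottleneck 6, flow now 6.
Augment Depot→HubC→HubA→Y1→Port: bottleneck 7, flow now 13.
Augment Depot→HubC→Jct1→Y3→Port: bottleneck 5, flow now 18.
No augmenting path remains; maximum flow = 18.
In the residual graph, reachable from Depot: {Depot, HubB, HubC, Jct2, HubA, Jct1, Y1, Y3}.
Min-cut edges: Y1→Port (7), Y3→Port (11); capacity 7 + 11 = 18.
Cut capacity 19 exceeds the max flow 18, so it is not minimum.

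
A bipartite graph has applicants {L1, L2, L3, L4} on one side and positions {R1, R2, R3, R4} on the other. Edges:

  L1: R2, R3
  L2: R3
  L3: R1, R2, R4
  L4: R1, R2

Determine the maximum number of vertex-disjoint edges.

4

Unit-capacity flow: source→left, listed edges, right→sink; max matching = max flow.
Augmenting path L1→R2 (+1); matched 1.
Augmenting path L2→R3 (+1); matched 2.
Augmenting path L3→R1 (+1); matched 3.
Augmenting path L4→R1→L3→R4 (+1); matched 4.
No augmenting path remains; maximum matching = 4.
König certificate: {L1, L2, L3, L4} is a vertex cover of size 4 (every listed pair touches it), so no matching can be larger.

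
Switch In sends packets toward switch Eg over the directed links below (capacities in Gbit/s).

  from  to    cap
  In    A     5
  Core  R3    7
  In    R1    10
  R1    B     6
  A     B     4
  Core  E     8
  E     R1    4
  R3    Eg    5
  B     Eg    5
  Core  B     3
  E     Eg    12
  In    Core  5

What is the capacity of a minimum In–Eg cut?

Augment In→A→B→Eg: bottleneck 4, flow now 4.
Augment In→Core→B→Eg: bottleneck 1, flow now 5.
Augment In→Core→R3→Eg: bottleneck 4, flow now 9.
Augment In→R1→B→Core→R3→Eg: bottleneck 1, flow now 10. (uses reverse residual edge)
No augmenting path remains; maximum flow = 10.
By max-flow min-cut, the minimum cut capacity equals the max flow.
In the residual graph, reachable from In: {In, A, R1, B}.
Min-cut edges: In→Core (5), B→Eg (5); capacity 5 + 5 = 10.

10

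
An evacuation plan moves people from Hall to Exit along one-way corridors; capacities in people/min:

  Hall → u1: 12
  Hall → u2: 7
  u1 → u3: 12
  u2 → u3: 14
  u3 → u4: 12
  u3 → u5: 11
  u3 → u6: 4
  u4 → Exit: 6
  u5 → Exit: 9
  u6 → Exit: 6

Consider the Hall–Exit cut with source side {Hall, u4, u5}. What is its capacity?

Edges leaving {Hall, u4, u5}: Hall→u1 (12), Hall→u2 (7), u4→Exit (6), u5→Exit (9).
Cut capacity = 12 + 7 + 6 + 9 = 34.

34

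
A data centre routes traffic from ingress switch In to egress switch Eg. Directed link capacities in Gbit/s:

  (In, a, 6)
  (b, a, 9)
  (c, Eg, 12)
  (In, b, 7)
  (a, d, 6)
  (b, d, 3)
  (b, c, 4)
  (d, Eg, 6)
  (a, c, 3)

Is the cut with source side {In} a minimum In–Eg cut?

Given cut capacity: 6 + 7 = 13.
Augment In→a→c→Eg: bottleneck 3, flow now 3.
Augment In→a→d→Eg: bottleneck 3, flow now 6.
Augment In→b→c→Eg: bottleneck 4, flow now 10.
Augment In→b→d→Eg: bottleneck 3, flow now 13.
No augmenting path remains; maximum flow = 13.
Cut capacity 13 equals the max flow, so it is a minimum cut.

Yes — it is a minimum cut (capacity 13).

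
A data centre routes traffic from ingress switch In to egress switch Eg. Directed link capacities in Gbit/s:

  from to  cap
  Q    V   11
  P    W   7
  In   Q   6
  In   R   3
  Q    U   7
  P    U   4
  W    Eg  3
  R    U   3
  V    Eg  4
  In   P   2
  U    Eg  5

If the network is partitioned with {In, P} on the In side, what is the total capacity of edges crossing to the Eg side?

20

Edges leaving {In, P}: In→Q (6), In→R (3), P→U (4), P→W (7).
Cut capacity = 6 + 3 + 4 + 7 = 20.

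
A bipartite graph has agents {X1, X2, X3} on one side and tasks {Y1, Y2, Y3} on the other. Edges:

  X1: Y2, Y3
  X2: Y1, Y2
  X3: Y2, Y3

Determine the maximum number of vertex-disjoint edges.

3

Unit-capacity flow: source→left, listed edges, right→sink; max matching = max flow.
Augmenting path X1→Y2 (+1); matched 1.
Augmenting path X2→Y1 (+1); matched 2.
Augmenting path X3→Y3 (+1); matched 3.
No augmenting path remains; maximum matching = 3.
König certificate: {X1, X2, X3} is a vertex cover of size 3 (every listed pair touches it), so no matching can be larger.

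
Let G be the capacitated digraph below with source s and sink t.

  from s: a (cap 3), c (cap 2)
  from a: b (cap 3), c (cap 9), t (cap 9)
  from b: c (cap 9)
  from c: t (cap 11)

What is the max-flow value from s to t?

Augment s→a→t: bottleneck 3, flow now 3.
Augment s→c→t: bottleneck 2, flow now 5.
No augmenting path remains; maximum flow = 5.
In the residual graph, reachable from s: {s}.
Min-cut edges: s→a (3), s→c (2); capacity 3 + 2 = 5.
This cut is saturated, so no flow can exceed 5.

5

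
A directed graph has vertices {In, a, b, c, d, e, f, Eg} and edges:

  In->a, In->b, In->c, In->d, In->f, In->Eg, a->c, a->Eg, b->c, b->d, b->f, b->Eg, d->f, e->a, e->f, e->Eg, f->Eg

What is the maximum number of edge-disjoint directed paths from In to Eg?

Assign every edge capacity 1; by Menger, the answer equals the max flow.
Path In→Eg (+1); total 1.
Path In→a→Eg (+1); total 2.
Path In→b→Eg (+1); total 3.
Path In→f→Eg (+1); total 4.
No residual In→Eg path; max flow = 4.
Certifying cut of size 4: {In→Eg, In→a, In→b, f→Eg}.

4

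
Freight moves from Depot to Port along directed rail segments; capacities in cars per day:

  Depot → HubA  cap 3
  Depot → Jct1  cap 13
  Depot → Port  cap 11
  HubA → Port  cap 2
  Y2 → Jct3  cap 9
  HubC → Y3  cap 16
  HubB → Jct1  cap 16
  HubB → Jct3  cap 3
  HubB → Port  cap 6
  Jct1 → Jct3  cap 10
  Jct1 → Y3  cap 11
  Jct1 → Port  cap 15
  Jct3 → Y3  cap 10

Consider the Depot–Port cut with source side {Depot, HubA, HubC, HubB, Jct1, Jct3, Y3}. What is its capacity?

Edges leaving {Depot, HubA, HubC, HubB, Jct1, Jct3, Y3}: Depot→Port (11), HubA→Port (2), HubB→Port (6), Jct1→Port (15).
Cut capacity = 11 + 2 + 6 + 15 = 34.

34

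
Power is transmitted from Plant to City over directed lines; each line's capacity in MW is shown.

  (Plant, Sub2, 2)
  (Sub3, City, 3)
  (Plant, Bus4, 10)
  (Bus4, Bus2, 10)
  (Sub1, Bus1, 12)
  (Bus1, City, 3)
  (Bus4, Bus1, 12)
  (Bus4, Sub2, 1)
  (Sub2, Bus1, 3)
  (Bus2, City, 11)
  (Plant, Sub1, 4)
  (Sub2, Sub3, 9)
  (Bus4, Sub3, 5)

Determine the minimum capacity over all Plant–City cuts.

Augment Plant→Sub2→Sub3→City: bottleneck 2, flow now 2.
Augment Plant→Bus4→Sub3→City: bottleneck 1, flow now 3.
Augment Plant→Bus4→Bus2→City: bottleneck 9, flow now 12.
Augment Plant→Sub1→Bus1→City: bottleneck 3, flow now 15.
No augmenting path remains; maximum flow = 15.
By max-flow min-cut, the minimum cut capacity equals the max flow.
In the residual graph, reachable from Plant: {Plant, Sub1, Bus1}.
Min-cut edges: Plant→Sub2 (2), Plant→Bus4 (10), Bus1→City (3); capacity 2 + 10 + 3 = 15.

15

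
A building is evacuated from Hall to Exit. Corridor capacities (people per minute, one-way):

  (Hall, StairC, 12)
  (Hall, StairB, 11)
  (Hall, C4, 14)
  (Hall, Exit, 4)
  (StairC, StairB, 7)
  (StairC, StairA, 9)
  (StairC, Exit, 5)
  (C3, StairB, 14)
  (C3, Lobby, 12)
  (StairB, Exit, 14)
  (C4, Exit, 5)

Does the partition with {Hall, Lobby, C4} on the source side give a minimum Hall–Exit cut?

No — its capacity is 32, but the minimum cut has capacity 28.

Given cut capacity: 12 + 11 + 4 + 5 = 32.
Augment Hall→Exit: bottleneck 4, flow now 4.
Augment Hall→StairC→Exit: bottleneck 5, flow now 9.
Augment Hall→StairB→Exit: bottleneck 11, flow now 20.
Augment Hall→C4→Exit: bottleneck 5, flow now 25.
Augment Hall→StairC→StairB→Exit: bottleneck 3, flow now 28.
No augmenting path remains; maximum flow = 28.
In the residual graph, reachable from Hall: {Hall, StairC, StairB, StairA, C4}.
Min-cut edges: Hall→Exit (4), StairC→Exit (5), StairB→Exit (14), C4→Exit (5); capacity 4 + 5 + 14 + 5 = 28.
Cut capacity 32 exceeds the max flow 28, so it is not minimum.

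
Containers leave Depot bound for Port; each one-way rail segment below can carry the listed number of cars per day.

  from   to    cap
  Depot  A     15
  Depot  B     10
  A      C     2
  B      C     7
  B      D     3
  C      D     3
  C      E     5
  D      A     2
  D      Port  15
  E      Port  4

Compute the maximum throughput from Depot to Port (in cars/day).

Augment Depot→B→D→Port: bottleneck 3, flow now 3.
Augment Depot→A→C→D→Port: bottleneck 2, flow now 5.
Augment Depot→B→C→D→Port: bottleneck 1, flow now 6.
Augment Depot→B→C→E→Port: bottleneck 4, flow now 10.
No augmenting path remains; maximum flow = 10.
In the residual graph, reachable from Depot: {Depot, A, B, C, E}.
Min-cut edges: B→D (3), C→D (3), E→Port (4); capacity 3 + 3 + 4 = 10.
This cut is saturated, so no flow can exceed 10.

10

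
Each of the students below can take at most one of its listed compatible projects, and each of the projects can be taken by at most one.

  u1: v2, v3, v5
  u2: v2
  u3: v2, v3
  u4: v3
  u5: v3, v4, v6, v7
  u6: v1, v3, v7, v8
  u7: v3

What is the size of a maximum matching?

Unit-capacity flow: source→left, listed edges, right→sink; max matching = max flow.
Augmenting path u1→v2 (+1); matched 1.
Augmenting path u3→v3 (+1); matched 2.
Augmenting path u5→v4 (+1); matched 3.
Augmenting path u6→v1 (+1); matched 4.
Augmenting path u2→v2→u1→v5 (+1); matched 5.
No augmenting path remains; maximum matching = 5.
König certificate: {u1, u5, u6, v2, v3} is a vertex cover of size 5 (every listed pair touches it), so no matching can be larger.

5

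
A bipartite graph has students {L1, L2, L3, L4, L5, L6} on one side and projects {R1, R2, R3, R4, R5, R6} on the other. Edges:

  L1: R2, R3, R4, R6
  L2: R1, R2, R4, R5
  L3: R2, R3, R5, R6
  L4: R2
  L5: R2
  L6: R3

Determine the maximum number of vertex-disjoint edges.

Unit-capacity flow: source→left, listed edges, right→sink; max matching = max flow.
Augmenting path L1→R2 (+1); matched 1.
Augmenting path L2→R1 (+1); matched 2.
Augmenting path L3→R3 (+1); matched 3.
Augmenting path L4→R2→L1→R4 (+1); matched 4.
Augmenting path L6→R3→L3→R5 (+1); matched 5.
No augmenting path remains; maximum matching = 5.
König certificate: {L1, L2, L3, L6, R2} is a vertex cover of size 5 (every listed pair touches it), so no matching can be larger.

5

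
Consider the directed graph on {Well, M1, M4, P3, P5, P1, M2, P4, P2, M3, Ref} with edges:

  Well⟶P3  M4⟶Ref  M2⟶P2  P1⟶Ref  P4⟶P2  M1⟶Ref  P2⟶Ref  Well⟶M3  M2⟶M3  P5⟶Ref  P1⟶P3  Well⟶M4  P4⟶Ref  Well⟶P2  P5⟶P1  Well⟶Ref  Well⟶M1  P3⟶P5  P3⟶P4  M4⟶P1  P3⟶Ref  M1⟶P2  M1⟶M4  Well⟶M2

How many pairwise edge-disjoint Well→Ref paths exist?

5

Assign every edge capacity 1; by Menger, the answer equals the max flow.
Path Well→Ref (+1); total 1.
Path Well→M1→Ref (+1); total 2.
Path Well→M4→Ref (+1); total 3.
Path Well→P3→Ref (+1); total 4.
Path Well→P2→Ref (+1); total 5.
No residual Well→Ref path; max flow = 5.
Certifying cut of size 5: {P2→Ref, Well→M1, Well→M4, Well→P3, Well→Ref}.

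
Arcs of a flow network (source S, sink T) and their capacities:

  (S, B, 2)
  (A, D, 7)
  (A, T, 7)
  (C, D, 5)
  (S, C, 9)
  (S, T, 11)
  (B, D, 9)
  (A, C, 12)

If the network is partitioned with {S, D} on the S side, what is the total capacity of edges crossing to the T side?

22

Edges leaving {S, D}: S→B (2), S→C (9), S→T (11).
Cut capacity = 2 + 9 + 11 = 22.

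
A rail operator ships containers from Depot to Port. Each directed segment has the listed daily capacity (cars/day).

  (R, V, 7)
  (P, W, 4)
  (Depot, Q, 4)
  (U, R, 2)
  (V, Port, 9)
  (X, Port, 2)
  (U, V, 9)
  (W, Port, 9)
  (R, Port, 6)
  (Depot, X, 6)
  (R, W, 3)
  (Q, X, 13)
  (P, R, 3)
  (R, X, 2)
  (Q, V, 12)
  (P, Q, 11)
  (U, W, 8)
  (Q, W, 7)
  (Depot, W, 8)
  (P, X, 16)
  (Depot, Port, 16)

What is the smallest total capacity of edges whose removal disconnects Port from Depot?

Augment Depot→Port: bottleneck 16, flow now 16.
Augment Depot→W→Port: bottleneck 8, flow now 24.
Augment Depot→X→Port: bottleneck 2, flow now 26.
Augment Depot→Q→V→Port: bottleneck 4, flow now 30.
No augmenting path remains; maximum flow = 30.
By max-flow min-cut, the minimum cut capacity equals the max flow.
In the residual graph, reachable from Depot: {Depot, X}.
Min-cut edges: Depot→Q (4), Depot→W (8), Depot→Port (16), X→Port (2); capacity 4 + 8 + 16 + 2 = 30.

30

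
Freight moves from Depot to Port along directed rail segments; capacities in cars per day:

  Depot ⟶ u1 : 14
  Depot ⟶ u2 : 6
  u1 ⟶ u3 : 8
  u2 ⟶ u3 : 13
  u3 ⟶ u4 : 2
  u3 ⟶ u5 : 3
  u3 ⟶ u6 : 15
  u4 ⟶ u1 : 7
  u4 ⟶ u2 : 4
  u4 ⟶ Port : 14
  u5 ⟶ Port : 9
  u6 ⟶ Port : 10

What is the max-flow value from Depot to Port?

Augment Depot→u1→u3→u4→Port: bottleneck 2, flow now 2.
Augment Depot→u1→u3→u5→Port: bottleneck 3, flow now 5.
Augment Depot→u1→u3→u6→Port: bottleneck 3, flow now 8.
Augment Depot→u2→u3→u6→Port: bottleneck 6, flow now 14.
No augmenting path remains; maximum flow = 14.
In the residual graph, reachable from Depot: {Depot, u1}.
Min-cut edges: Depot→u2 (6), u1→u3 (8); capacity 6 + 8 = 14.
This cut is saturated, so no flow can exceed 14.

14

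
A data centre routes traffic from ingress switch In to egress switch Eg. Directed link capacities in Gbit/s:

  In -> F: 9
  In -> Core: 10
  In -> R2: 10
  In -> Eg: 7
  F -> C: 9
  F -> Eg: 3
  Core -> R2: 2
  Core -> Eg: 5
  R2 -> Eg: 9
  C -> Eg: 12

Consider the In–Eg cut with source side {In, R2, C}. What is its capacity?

Edges leaving {In, R2, C}: In→F (9), In→Core (10), In→Eg (7), R2→Eg (9), C→Eg (12).
Cut capacity = 9 + 10 + 7 + 9 + 12 = 47.

47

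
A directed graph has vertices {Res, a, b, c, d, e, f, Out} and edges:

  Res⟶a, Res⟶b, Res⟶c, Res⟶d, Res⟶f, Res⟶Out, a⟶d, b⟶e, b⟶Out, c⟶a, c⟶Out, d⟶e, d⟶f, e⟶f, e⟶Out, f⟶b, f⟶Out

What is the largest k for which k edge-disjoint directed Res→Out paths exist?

Assign every edge capacity 1; by Menger, the answer equals the max flow.
Path Res→Out (+1); total 1.
Path Res→b→Out (+1); total 2.
Path Res→c→Out (+1); total 3.
Path Res→f→Out (+1); total 4.
Path Res→d→e→Out (+1); total 5.
No residual Res→Out path; max flow = 5.
Certifying cut of size 5: {Res→Out, Res→c, b→Out, e→Out, f→Out}.

5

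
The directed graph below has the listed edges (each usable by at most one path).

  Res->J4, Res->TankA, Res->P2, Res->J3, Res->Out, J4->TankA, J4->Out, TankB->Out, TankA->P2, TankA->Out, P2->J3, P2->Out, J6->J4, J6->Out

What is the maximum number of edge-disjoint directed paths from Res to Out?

4

Assign every edge capacity 1; by Menger, the answer equals the max flow.
Path Res→Out (+1); total 1.
Path Res→J4→Out (+1); total 2.
Path Res→TankA→Out (+1); total 3.
Path Res→P2→Out (+1); total 4.
No residual Res→Out path; max flow = 4.
Certifying cut of size 4: {Res→J4, Res→Out, Res→P2, Res→TankA}.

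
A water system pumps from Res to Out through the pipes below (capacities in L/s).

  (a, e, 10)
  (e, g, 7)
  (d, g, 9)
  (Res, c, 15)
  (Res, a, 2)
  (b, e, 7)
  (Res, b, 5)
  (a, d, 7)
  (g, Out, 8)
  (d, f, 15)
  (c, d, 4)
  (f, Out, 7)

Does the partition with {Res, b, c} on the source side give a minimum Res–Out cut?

Given cut capacity: 2 + 7 + 4 = 13.
Augment Res→a→d→f→Out: bottleneck 2, flow now 2.
Augment Res→b→e→g→Out: bottleneck 5, flow now 7.
Augment Res→c→d→f→Out: bottleneck 4, flow now 11.
No augmenting path remains; maximum flow = 11.
In the residual graph, reachable from Res: {Res, c}.
Min-cut edges: Res→a (2), Res→b (5), c→d (4); capacity 2 + 5 + 4 = 11.
Cut capacity 13 exceeds the max flow 11, so it is not minimum.

No — its capacity is 13, but the minimum cut has capacity 11.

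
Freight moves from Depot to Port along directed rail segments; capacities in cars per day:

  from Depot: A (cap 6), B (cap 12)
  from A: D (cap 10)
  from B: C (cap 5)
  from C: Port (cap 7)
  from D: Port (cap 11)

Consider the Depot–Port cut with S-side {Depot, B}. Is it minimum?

Given cut capacity: 6 + 5 = 11.
Augment Depot→A→D→Port: bottleneck 6, flow now 6.
Augment Depot→B→C→Port: bottleneck 5, flow now 11.
No augmenting path remains; maximum flow = 11.
Cut capacity 11 equals the max flow, so it is a minimum cut.

Yes — it is a minimum cut (capacity 11).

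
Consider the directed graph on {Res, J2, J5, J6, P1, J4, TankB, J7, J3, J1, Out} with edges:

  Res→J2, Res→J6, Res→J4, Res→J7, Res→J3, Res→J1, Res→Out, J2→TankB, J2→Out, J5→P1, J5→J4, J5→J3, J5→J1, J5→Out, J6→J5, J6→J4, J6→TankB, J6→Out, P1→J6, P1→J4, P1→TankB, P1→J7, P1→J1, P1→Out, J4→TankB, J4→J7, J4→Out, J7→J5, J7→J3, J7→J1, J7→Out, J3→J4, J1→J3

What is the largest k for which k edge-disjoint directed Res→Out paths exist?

Assign every edge capacity 1; by Menger, the answer equals the max flow.
Path Res→Out (+1); total 1.
Path Res→J2→Out (+1); total 2.
Path Res→J6→Out (+1); total 3.
Path Res→J4→Out (+1); total 4.
Path Res→J7→Out (+1); total 5.
Path Res→J3→J4→J7→J5→Out (+1); total 6.
No residual Res→Out path; max flow = 6.
Certifying cut of size 6: {J3→J4, Res→J2, Res→J4, Res→J6, Res→J7, Res→Out}.

6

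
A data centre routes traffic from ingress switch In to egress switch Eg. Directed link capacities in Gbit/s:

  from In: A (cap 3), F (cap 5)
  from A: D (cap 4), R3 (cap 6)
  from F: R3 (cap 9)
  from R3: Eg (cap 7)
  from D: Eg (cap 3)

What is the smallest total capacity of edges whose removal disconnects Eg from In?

8

Augment In→A→R3→Eg: bottleneck 3, flow now 3.
Augment In→F→R3→Eg: bottleneck 4, flow now 7.
Augment In→F→R3→A→D→Eg: bottleneck 1, flow now 8. (uses reverse residual edge)
No augmenting path remains; maximum flow = 8.
By max-flow min-cut, the minimum cut capacity equals the max flow.
In the residual graph, reachable from In: {In}.
Min-cut edges: In→A (3), In→F (5); capacity 3 + 5 = 8.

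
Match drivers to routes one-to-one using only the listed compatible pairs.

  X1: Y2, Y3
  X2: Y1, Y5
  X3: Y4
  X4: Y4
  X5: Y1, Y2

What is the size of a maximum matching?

Unit-capacity flow: source→left, listed edges, right→sink; max matching = max flow.
Augmenting path X1→Y2 (+1); matched 1.
Augmenting path X2→Y1 (+1); matched 2.
Augmenting path X3→Y4 (+1); matched 3.
Augmenting path X5→Y1→X2→Y5 (+1); matched 4.
No augmenting path remains; maximum matching = 4.
König certificate: {X1, X2, X5, Y4} is a vertex cover of size 4 (every listed pair touches it), so no matching can be larger.

4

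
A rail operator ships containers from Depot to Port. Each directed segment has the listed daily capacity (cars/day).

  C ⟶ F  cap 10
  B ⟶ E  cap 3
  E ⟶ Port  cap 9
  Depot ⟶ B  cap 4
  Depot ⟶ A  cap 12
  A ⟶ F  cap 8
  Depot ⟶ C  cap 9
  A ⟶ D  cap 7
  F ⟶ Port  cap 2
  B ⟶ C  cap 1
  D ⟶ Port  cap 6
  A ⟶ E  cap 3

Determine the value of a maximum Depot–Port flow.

14

Augment Depot→A→D→Port: bottleneck 6, flow now 6.
Augment Depot→A→E→Port: bottleneck 3, flow now 9.
Augment Depot→A→F→Port: bottleneck 2, flow now 11.
Augment Depot→B→E→Port: bottleneck 3, flow now 14.
No augmenting path remains; maximum flow = 14.
In the residual graph, reachable from Depot: {Depot, A, B, C, D, F}.
Min-cut edges: A→E (3), B→E (3), D→Port (6), F→Port (2); capacity 3 + 3 + 6 + 2 = 14.
This cut is saturated, so no flow can exceed 14.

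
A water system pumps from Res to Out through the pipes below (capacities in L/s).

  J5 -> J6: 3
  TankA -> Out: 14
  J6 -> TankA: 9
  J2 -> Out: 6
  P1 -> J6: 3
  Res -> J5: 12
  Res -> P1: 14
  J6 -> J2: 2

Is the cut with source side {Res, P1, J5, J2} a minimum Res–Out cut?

No — its capacity is 12, but the minimum cut has capacity 6.

Given cut capacity: 3 + 3 + 6 = 12.
Augment Res→P1→J6→TankA→Out: bottleneck 3, flow now 3.
Augment Res→J5→J6→TankA→Out: bottleneck 3, flow now 6.
No augmenting path remains; maximum flow = 6.
In the residual graph, reachable from Res: {Res, P1, J5}.
Min-cut edges: P1→J6 (3), J5→J6 (3); capacity 3 + 3 = 6.
Cut capacity 12 exceeds the max flow 6, so it is not minimum.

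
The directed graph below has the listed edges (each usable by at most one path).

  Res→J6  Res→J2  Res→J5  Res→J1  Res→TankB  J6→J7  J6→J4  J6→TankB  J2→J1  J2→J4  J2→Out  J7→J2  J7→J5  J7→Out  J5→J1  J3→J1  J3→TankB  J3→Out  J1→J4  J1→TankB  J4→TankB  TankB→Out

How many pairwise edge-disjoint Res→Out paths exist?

Assign every edge capacity 1; by Menger, the answer equals the max flow.
Path Res→J2→Out (+1); total 1.
Path Res→TankB→Out (+1); total 2.
Path Res→J6→J7→Out (+1); total 3.
No residual Res→Out path; max flow = 3.
Certifying cut of size 3: {Res→J2, Res→J6, TankB→Out}.

3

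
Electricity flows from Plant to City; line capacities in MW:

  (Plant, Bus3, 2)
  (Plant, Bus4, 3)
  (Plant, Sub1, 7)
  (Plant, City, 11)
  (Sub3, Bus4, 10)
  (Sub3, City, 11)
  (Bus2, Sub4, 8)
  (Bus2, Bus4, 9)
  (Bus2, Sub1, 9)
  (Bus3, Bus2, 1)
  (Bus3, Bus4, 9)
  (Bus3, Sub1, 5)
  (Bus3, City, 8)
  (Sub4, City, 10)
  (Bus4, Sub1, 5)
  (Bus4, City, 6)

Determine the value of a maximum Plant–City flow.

16

Augment Plant→City: bottleneck 11, flow now 11.
Augment Plant→Bus3→City: bottleneck 2, flow now 13.
Augment Plant→Bus4→City: bottleneck 3, flow now 16.
No augmenting path remains; maximum flow = 16.
In the residual graph, reachable from Plant: {Plant, Sub1}.
Min-cut edges: Plant→Bus3 (2), Plant→Bus4 (3), Plant→City (11); capacity 2 + 3 + 11 = 16.
This cut is saturated, so no flow can exceed 16.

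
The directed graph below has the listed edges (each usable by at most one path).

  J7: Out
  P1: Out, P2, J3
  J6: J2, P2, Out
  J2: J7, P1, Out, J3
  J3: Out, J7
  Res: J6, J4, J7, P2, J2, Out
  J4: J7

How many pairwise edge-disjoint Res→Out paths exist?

Assign every edge capacity 1; by Menger, the answer equals the max flow.
Path Res→Out (+1); total 1.
Path Res→J2→Out (+1); total 2.
Path Res→J7→Out (+1); total 3.
Path Res→J6→Out (+1); total 4.
No residual Res→Out path; max flow = 4.
Certifying cut of size 4: {J7→Out, Res→J2, Res→J6, Res→Out}.

4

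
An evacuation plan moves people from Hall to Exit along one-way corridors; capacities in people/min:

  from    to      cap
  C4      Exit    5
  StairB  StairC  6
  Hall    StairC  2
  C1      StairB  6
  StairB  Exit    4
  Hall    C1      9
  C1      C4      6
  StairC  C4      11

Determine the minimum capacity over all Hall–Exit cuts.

Augment Hall→StairC→C4→Exit: bottleneck 2, flow now 2.
Augment Hall→C1→C4→Exit: bottleneck 3, flow now 5.
Augment Hall→C1→StairB→Exit: bottleneck 4, flow now 9.
No augmenting path remains; maximum flow = 9.
By max-flow min-cut, the minimum cut capacity equals the max flow.
In the residual graph, reachable from Hall: {Hall, StairC, C1, C4, StairB}.
Min-cut edges: C4→Exit (5), StairB→Exit (4); capacity 5 + 4 = 9.

9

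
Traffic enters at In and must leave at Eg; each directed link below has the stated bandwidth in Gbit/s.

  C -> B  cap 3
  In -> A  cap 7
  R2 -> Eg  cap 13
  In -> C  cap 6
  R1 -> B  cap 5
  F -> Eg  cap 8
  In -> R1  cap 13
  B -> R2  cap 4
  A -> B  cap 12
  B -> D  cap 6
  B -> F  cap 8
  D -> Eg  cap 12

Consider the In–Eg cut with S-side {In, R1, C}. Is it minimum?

Given cut capacity: 7 + 5 + 3 = 15.
Augment In→R1→B→D→Eg: bottleneck 5, flow now 5.
Augment In→A→B→D→Eg: bottleneck 1, flow now 6.
Augment In→A→B→F→Eg: bottleneck 6, flow now 12.
Augment In→C→B→F→Eg: bottleneck 2, flow now 14.
Augment In→C→B→R2→Eg: bottleneck 1, flow now 15.
No augmenting path remains; maximum flow = 15.
Cut capacity 15 equals the max flow, so it is a minimum cut.

Yes — it is a minimum cut (capacity 15).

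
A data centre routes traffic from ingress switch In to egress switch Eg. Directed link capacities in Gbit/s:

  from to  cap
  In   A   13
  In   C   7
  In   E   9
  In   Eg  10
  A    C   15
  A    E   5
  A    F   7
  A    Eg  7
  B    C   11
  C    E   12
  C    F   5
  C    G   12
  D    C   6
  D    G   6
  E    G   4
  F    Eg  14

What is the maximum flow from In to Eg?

Augment In→Eg: bottleneck 10, flow now 10.
Augment In→A→Eg: bottleneck 7, flow now 17.
Augment In→A→F→Eg: bottleneck 6, flow now 23.
Augment In→C→F→Eg: bottleneck 5, flow now 28.
No augmenting path remains; maximum flow = 28.
In the residual graph, reachable from In: {In, C, E, G}.
Min-cut edges: In→A (13), In→Eg (10), C→F (5); capacity 13 + 10 + 5 = 28.
This cut is saturated, so no flow can exceed 28.

28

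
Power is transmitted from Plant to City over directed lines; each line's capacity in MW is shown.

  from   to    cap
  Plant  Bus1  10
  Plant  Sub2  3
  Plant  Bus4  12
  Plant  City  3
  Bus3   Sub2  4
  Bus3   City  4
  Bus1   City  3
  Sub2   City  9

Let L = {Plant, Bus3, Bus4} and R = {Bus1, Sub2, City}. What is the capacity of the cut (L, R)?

Edges leaving {Plant, Bus3, Bus4}: Plant→Bus1 (10), Plant→Sub2 (3), Plant→City (3), Bus3→Sub2 (4), Bus3→City (4).
Cut capacity = 10 + 3 + 3 + 4 + 4 = 24.

24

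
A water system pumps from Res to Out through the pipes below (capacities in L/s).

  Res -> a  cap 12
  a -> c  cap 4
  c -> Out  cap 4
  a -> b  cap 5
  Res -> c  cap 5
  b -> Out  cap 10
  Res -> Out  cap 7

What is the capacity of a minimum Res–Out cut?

16

Augment Res→Out: bottleneck 7, flow now 7.
Augment Res→c→Out: bottleneck 4, flow now 11.
Augment Res→a→b→Out: bottleneck 5, flow now 16.
No augmenting path remains; maximum flow = 16.
By max-flow min-cut, the minimum cut capacity equals the max flow.
In the residual graph, reachable from Res: {Res, a, c}.
Min-cut edges: Res→Out (7), a→b (5), c→Out (4); capacity 7 + 5 + 4 = 16.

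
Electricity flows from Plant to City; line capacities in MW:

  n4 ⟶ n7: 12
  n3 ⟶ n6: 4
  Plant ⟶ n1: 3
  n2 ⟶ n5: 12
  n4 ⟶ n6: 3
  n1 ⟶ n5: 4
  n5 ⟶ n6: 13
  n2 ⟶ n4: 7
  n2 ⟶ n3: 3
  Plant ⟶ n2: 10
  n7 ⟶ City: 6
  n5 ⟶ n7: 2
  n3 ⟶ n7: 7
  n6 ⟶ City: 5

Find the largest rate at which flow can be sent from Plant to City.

11

Augment Plant→n1→n5→n6→City: bottleneck 3, flow now 3.
Augment Plant→n2→n3→n6→City: bottleneck 2, flow now 5.
Augment Plant→n2→n3→n7→City: bottleneck 1, flow now 6.
Augment Plant→n2→n4→n7→City: bottleneck 5, flow now 11.
No augmenting path remains; maximum flow = 11.
In the residual graph, reachable from Plant: {Plant, n1, n2, n3, n4, n5, n6, n7}.
Min-cut edges: n6→City (5), n7→City (6); capacity 5 + 6 = 11.
This cut is saturated, so no flow can exceed 11.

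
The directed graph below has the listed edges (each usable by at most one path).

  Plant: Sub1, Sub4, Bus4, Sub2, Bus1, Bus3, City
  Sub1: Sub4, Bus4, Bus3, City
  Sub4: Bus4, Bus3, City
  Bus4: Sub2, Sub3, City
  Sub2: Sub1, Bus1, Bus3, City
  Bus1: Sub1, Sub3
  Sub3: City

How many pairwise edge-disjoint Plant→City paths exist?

Assign every edge capacity 1; by Menger, the answer equals the max flow.
Path Plant→City (+1); total 1.
Path Plant→Sub1→City (+1); total 2.
Path Plant→Sub4→City (+1); total 3.
Path Plant→Bus4→City (+1); total 4.
Path Plant→Sub2→City (+1); total 5.
Path Plant→Bus1→Sub3→City (+1); total 6.
No residual Plant→City path; max flow = 6.
Certifying cut of size 6: {Plant→Bus1, Plant→Bus4, Plant→City, Plant→Sub1, Plant→Sub2, Plant→Sub4}.

6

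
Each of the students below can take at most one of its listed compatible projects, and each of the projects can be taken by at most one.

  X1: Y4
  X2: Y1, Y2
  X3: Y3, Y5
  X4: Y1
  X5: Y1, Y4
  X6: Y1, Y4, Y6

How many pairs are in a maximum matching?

Unit-capacity flow: source→left, listed edges, right→sink; max matching = max flow.
Augmenting path X1→Y4 (+1); matched 1.
Augmenting path X2→Y1 (+1); matched 2.
Augmenting path X3→Y3 (+1); matched 3.
Augmenting path X6→Y6 (+1); matched 4.
Augmenting path X4→Y1→X2→Y2 (+1); matched 5.
No augmenting path remains; maximum matching = 5.
König certificate: {X2, X3, X6, Y1, Y4} is a vertex cover of size 5 (every listed pair touches it), so no matching can be larger.

5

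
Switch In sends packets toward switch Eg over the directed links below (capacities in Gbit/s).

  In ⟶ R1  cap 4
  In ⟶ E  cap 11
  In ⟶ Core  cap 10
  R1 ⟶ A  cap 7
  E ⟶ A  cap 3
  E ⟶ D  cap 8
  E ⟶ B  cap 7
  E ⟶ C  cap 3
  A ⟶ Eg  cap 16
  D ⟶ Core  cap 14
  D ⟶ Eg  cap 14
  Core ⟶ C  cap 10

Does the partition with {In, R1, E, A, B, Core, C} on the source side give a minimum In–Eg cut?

No — its capacity is 24, but the minimum cut has capacity 15.

Given cut capacity: 8 + 16 = 24.
Augment In→R1→A→Eg: bottleneck 4, flow now 4.
Augment In→E→A→Eg: bottleneck 3, flow now 7.
Augment In→E→D→Eg: bottleneck 8, flow now 15.
No augmenting path remains; maximum flow = 15.
In the residual graph, reachable from In: {In, Core, C}.
Min-cut edges: In→R1 (4), In→E (11); capacity 4 + 11 = 15.
Cut capacity 24 exceeds the max flow 15, so it is not minimum.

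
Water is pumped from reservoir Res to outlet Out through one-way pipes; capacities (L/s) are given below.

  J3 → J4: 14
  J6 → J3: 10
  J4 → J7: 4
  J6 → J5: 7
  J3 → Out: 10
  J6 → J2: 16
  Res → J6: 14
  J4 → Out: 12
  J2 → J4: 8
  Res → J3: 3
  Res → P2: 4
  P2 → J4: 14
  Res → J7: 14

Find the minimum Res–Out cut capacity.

Augment Res→J3→Out: bottleneck 3, flow now 3.
Augment Res→J6→J3→Out: bottleneck 7, flow now 10.
Augment Res→P2→J4→Out: bottleneck 4, flow now 14.
Augment Res→J6→J3→J4→Out: bottleneck 3, flow now 17.
Augment Res→J6→J2→J4→Out: bottleneck 4, flow now 21.
No augmenting path remains; maximum flow = 21.
By max-flow min-cut, the minimum cut capacity equals the max flow.
In the residual graph, reachable from Res: {Res, J7}.
Min-cut edges: Res→J6 (14), Res→J3 (3), Res→P2 (4); capacity 14 + 3 + 4 = 21.

21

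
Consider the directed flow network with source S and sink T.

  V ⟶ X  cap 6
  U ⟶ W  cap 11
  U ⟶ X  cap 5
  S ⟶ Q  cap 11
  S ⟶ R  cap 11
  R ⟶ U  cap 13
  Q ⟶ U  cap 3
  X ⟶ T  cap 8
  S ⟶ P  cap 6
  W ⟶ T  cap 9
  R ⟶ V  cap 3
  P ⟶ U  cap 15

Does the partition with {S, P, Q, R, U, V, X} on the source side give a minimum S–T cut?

Given cut capacity: 11 + 8 = 19.
Augment S→P→U→W→T: bottleneck 6, flow now 6.
Augment S→Q→U→W→T: bottleneck 3, flow now 9.
Augment S→R→U→X→T: bottleneck 5, flow now 14.
Augment S→R→V→X→T: bottleneck 3, flow now 17.
No augmenting path remains; maximum flow = 17.
In the residual graph, reachable from S: {S, P, Q, R, U, W}.
Min-cut edges: R→V (3), U→X (5), W→T (9); capacity 3 + 5 + 9 = 17.
Cut capacity 19 exceeds the max flow 17, so it is not minimum.

No — its capacity is 19, but the minimum cut has capacity 17.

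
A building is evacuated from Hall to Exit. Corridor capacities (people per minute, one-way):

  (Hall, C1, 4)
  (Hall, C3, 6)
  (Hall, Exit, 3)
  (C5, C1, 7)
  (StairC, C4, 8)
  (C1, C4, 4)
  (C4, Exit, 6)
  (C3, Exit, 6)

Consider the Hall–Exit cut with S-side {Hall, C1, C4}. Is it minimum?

Given cut capacity: 6 + 3 + 6 = 15.
Augment Hall→Exit: bottleneck 3, flow now 3.
Augment Hall→C3→Exit: bottleneck 6, flow now 9.
Augment Hall→C1→C4→Exit: bottleneck 4, flow now 13.
No augmenting path remains; maximum flow = 13.
In the residual graph, reachable from Hall: {Hall}.
Min-cut edges: Hall→C1 (4), Hall→C3 (6), Hall→Exit (3); capacity 4 + 6 + 3 = 13.
Cut capacity 15 exceeds the max flow 13, so it is not minimum.

No — its capacity is 15, but the minimum cut has capacity 13.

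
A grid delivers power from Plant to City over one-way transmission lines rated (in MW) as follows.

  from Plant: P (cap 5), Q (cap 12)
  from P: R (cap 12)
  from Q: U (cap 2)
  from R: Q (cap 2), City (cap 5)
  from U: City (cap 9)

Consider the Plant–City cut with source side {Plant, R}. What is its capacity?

Edges leaving {Plant, R}: Plant→P (5), Plant→Q (12), R→Q (2), R→City (5).
Cut capacity = 5 + 12 + 2 + 5 = 24.

24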